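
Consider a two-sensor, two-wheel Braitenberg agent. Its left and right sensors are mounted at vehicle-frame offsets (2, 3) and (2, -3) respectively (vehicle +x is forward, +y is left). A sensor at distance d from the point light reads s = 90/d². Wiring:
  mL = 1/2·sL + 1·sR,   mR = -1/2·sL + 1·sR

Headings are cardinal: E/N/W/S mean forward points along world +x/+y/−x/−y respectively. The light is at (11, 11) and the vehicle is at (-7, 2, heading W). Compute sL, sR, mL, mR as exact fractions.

left sensor world pos  = (-9, -1); dL² = 544
right sensor world pos = (-9, 5); dR² = 436
sL = 90/544 = 45/272
sR = 90/436 = 45/218
mL = 1/2·sL + 1·sR = 17145/59296
mR = -1/2·sL + 1·sR = 7335/59296

45/272 45/218 17145/59296 7335/59296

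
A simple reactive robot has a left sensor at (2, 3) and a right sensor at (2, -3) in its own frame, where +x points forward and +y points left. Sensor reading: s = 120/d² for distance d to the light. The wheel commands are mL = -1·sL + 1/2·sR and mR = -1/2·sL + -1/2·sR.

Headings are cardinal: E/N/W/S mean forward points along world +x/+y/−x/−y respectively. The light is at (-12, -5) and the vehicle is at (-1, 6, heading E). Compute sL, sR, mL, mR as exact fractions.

left sensor world pos  = (1, 9); dL² = 365
right sensor world pos = (1, 3); dR² = 233
sL = 120/365 = 24/73
sR = 120/233 = 120/233
mL = -1·sL + 1/2·sR = -1212/17009
mR = -1/2·sL + -1/2·sR = -7176/17009

24/73 120/233 -1212/17009 -7176/17009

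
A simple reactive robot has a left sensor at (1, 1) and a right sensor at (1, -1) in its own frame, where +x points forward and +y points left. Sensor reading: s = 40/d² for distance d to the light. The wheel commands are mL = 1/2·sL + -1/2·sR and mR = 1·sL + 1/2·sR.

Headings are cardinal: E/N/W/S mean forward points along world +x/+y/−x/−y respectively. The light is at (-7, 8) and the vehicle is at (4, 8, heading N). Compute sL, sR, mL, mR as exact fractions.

left sensor world pos  = (3, 9); dL² = 101
right sensor world pos = (5, 9); dR² = 145
sL = 40/101 = 40/101
sR = 40/145 = 8/29
mL = 1/2·sL + -1/2·sR = 176/2929
mR = 1·sL + 1/2·sR = 1564/2929

40/101 8/29 176/2929 1564/2929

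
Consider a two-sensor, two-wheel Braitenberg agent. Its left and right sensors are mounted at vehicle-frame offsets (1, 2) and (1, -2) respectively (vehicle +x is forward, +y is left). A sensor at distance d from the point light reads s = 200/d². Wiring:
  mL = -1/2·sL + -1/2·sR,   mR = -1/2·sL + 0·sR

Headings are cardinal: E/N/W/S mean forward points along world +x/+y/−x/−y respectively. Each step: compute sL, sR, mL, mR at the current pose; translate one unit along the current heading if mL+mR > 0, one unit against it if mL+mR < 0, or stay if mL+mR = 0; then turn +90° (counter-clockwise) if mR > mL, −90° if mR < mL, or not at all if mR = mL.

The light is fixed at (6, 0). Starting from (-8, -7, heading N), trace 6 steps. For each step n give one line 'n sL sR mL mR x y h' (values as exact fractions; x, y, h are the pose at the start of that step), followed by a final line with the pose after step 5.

n=0: pose=(-8,-7,N); sL=50/73, sR=10/9; mL=-590/657, mR=-25/73; mL+mR=-815/657 → advance -1; mR−mL=5/9 → turn +1·90°
n=1: pose=(-8,-8,W); sL=8/13, sR=200/261; mL=-2344/3393, mR=-4/13; mL+mR=-3388/3393 → advance -1; mR−mL=100/261 → turn +1·90°
n=2: pose=(-7,-8,S); sL=100/101, sR=100/153; mL=-12700/15453, mR=-50/101; mL+mR=-20350/15453 → advance -1; mR−mL=50/153 → turn +1·90°
n=3: pose=(-7,-7,E); sL=200/169, sR=8/9; mL=-1576/1521, mR=-100/169; mL+mR=-2476/1521 → advance -1; mR−mL=4/9 → turn +1·90°
n=4: pose=(-8,-7,N); sL=50/73, sR=10/9; mL=-590/657, mR=-25/73; mL+mR=-815/657 → advance -1; mR−mL=5/9 → turn +1·90°
n=5: pose=(-8,-8,W); sL=8/13, sR=200/261; mL=-2344/3393, mR=-4/13; mL+mR=-3388/3393 → advance -1; mR−mL=100/261 → turn +1·90°

0 50/73 10/9 -590/657 -25/73 -8 -7 N
1 8/13 200/261 -2344/3393 -4/13 -8 -8 W
2 100/101 100/153 -12700/15453 -50/101 -7 -8 S
3 200/169 8/9 -1576/1521 -100/169 -7 -7 E
4 50/73 10/9 -590/657 -25/73 -8 -7 N
5 8/13 200/261 -2344/3393 -4/13 -8 -8 W
final -7 -8 S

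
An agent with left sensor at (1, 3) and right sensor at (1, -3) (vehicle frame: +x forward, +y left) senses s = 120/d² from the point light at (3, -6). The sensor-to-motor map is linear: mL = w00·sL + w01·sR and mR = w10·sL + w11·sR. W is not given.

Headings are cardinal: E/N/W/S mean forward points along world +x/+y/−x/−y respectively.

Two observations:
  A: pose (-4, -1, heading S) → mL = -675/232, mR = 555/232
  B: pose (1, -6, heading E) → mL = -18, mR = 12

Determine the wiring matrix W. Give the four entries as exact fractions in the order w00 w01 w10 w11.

-1/2 -1 1/2 1/2

obs A: pose=(-4,-1,S) → sL=15/4, sR=30/29, mL=-675/232, mR=555/232
obs B: pose=(1,-6,E) → sL=12, sR=12, mL=-18, mR=12
sensor matrix S = [[15/4, 30/29], [12, 12]]; det S = 945/29
solve [mL_A; mL_B] = S·[w00; w01] and [mR_A; mR_B] = S·[w10; w11]:
  w00 = -1/2, w01 = -1, w10 = 1/2, w11 = 1/2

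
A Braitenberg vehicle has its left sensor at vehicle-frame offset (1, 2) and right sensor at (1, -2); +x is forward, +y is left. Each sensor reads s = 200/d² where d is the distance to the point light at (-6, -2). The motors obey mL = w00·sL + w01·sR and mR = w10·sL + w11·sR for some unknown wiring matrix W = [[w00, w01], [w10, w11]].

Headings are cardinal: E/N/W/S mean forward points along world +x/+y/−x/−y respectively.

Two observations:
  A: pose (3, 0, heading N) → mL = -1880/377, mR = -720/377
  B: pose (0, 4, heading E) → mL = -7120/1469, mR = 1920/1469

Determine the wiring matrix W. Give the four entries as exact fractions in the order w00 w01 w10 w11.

obs A: pose=(3,0,N) → sL=100/29, sR=20/13, mL=-1880/377, mR=-720/377
obs B: pose=(0,4,E) → sL=200/113, sR=40/13, mL=-7120/1469, mR=1920/1469
sensor matrix S = [[100/29, 20/13], [200/113, 40/13]]; det S = 336000/42601
solve [mL_A; mL_B] = S·[w00; w01] and [mR_A; mR_B] = S·[w10; w11]:
  w00 = -1, w01 = -1, w10 = -1, w11 = 1

-1 -1 -1 1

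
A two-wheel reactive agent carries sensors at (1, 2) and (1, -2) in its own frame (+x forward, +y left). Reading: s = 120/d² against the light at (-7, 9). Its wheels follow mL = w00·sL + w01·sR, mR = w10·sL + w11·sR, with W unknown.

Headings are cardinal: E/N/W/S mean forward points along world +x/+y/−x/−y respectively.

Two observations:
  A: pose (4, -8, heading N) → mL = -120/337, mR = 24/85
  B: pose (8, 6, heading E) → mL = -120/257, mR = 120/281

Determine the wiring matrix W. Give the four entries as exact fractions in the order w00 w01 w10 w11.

-1 0 0 1

obs A: pose=(4,-8,N) → sL=120/337, sR=24/85, mL=-120/337, mR=24/85
obs B: pose=(8,6,E) → sL=120/257, sR=120/281, mL=-120/257, mR=120/281
sensor matrix S = [[120/337, 24/85], [120/257, 120/281]]; det S = 8368128/413731193
solve [mL_A; mL_B] = S·[w00; w01] and [mR_A; mR_B] = S·[w10; w11]:
  w00 = -1, w01 = 0, w10 = 0, w11 = 1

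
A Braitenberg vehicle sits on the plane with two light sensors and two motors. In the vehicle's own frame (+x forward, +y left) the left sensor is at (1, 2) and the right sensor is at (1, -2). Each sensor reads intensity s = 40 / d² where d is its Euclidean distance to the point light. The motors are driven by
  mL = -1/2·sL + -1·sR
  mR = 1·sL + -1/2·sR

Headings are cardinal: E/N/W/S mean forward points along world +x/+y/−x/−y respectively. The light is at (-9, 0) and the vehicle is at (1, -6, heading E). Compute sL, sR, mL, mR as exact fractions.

left sensor world pos  = (2, -4); dL² = 137
right sensor world pos = (2, -8); dR² = 185
sL = 40/137 = 40/137
sR = 40/185 = 8/37
mL = -1/2·sL + -1·sR = -1836/5069
mR = 1·sL + -1/2·sR = 932/5069

40/137 8/37 -1836/5069 932/5069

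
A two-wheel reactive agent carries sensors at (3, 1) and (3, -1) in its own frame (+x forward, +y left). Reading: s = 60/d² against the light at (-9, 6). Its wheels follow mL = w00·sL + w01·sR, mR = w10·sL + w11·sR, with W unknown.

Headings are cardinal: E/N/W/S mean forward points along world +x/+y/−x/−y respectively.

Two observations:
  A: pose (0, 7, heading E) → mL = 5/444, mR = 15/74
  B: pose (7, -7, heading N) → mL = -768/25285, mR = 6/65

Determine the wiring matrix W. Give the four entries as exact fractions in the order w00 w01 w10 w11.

obs A: pose=(0,7,E) → sL=15/37, sR=5/12, mL=5/444, mR=15/74
obs B: pose=(7,-7,N) → sL=12/65, sR=60/389, mL=-768/25285, mR=6/65
sensor matrix S = [[15/37, 5/12], [12/65, 60/389]]; det S = -2693/187109
solve [mL_A; mL_B] = S·[w00; w01] and [mR_A; mR_B] = S·[w10; w11]:
  w00 = -1, w01 = 1, w10 = 1/2, w11 = 0

-1 1 1/2 0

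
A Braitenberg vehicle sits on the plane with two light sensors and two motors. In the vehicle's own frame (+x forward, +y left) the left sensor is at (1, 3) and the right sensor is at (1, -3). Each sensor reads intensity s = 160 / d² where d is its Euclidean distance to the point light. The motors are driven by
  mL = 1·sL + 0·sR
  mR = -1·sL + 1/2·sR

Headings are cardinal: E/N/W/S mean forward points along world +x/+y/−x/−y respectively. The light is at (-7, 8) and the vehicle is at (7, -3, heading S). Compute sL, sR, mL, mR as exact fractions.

160/433 32/53 160/433 -1552/22949

left sensor world pos  = (10, -4); dL² = 433
right sensor world pos = (4, -4); dR² = 265
sL = 160/433 = 160/433
sR = 160/265 = 32/53
mL = 1·sL + 0·sR = 160/433
mR = -1·sL + 1/2·sR = -1552/22949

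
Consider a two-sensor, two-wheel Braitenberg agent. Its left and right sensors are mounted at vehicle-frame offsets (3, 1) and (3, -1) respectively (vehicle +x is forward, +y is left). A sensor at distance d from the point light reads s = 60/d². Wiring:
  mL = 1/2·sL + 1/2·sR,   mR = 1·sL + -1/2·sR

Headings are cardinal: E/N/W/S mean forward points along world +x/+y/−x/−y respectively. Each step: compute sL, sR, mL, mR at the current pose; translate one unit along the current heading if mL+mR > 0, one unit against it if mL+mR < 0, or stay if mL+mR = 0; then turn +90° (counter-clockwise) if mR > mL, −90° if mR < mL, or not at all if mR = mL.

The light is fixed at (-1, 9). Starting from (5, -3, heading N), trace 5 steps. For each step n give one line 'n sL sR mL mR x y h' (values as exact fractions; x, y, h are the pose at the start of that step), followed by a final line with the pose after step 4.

0 30/53 6/13 354/689 231/689 5 -3 N
1 60/181 4/15 812/2715 538/2715 5 -2 E
2 3/13 15/58 369/1508 153/1508 6 -2 S
3 12/37 60/137 1932/5069 534/5069 6 -3 W
4 30/53 6/13 354/689 231/689 5 -3 N
final 5 -2 E

n=0: pose=(5,-3,N); sL=30/53, sR=6/13; mL=354/689, mR=231/689; mL+mR=45/53 → advance +1; mR−mL=-123/689 → turn -1·90°
n=1: pose=(5,-2,E); sL=60/181, sR=4/15; mL=812/2715, mR=538/2715; mL+mR=90/181 → advance +1; mR−mL=-274/2715 → turn -1·90°
n=2: pose=(6,-2,S); sL=3/13, sR=15/58; mL=369/1508, mR=153/1508; mL+mR=9/26 → advance +1; mR−mL=-54/377 → turn -1·90°
n=3: pose=(6,-3,W); sL=12/37, sR=60/137; mL=1932/5069, mR=534/5069; mL+mR=18/37 → advance +1; mR−mL=-1398/5069 → turn -1·90°
n=4: pose=(5,-3,N); sL=30/53, sR=6/13; mL=354/689, mR=231/689; mL+mR=45/53 → advance +1; mR−mL=-123/689 → turn -1·90°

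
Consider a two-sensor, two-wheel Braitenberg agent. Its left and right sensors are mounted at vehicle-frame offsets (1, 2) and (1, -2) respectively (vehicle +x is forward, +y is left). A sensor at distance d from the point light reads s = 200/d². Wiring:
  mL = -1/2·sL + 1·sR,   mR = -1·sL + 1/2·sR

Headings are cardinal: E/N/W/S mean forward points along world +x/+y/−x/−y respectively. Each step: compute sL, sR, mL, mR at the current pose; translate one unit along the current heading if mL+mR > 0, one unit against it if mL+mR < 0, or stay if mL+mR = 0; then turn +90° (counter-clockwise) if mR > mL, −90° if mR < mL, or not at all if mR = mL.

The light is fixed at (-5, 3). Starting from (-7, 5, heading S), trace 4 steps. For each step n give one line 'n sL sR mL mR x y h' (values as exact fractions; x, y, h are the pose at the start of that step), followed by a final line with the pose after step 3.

0 200 200/17 -1500/17 -3300/17 -7 5 S
1 20 100/17 -70/17 -290/17 -7 6 W
2 8 200/17 132/17 -36/17 -6 6 N
3 50/9 50 425/9 175/9 -6 7 E
final -5 7 S

n=0: pose=(-7,5,S); sL=200, sR=200/17; mL=-1500/17, mR=-3300/17; mL+mR=-4800/17 → advance -1; mR−mL=-1800/17 → turn -1·90°
n=1: pose=(-7,6,W); sL=20, sR=100/17; mL=-70/17, mR=-290/17; mL+mR=-360/17 → advance -1; mR−mL=-220/17 → turn -1·90°
n=2: pose=(-6,6,N); sL=8, sR=200/17; mL=132/17, mR=-36/17; mL+mR=96/17 → advance +1; mR−mL=-168/17 → turn -1·90°
n=3: pose=(-6,7,E); sL=50/9, sR=50; mL=425/9, mR=175/9; mL+mR=200/3 → advance +1; mR−mL=-250/9 → turn -1·90°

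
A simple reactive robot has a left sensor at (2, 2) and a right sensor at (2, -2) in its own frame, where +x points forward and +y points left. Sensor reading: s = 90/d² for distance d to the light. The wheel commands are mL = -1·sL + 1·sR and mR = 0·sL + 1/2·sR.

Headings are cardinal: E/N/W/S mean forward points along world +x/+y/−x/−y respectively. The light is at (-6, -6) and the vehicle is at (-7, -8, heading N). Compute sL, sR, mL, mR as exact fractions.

left sensor world pos  = (-9, -6); dL² = 9
right sensor world pos = (-5, -6); dR² = 1
sL = 90/9 = 10
sR = 90/1 = 90
mL = -1·sL + 1·sR = 80
mR = 0·sL + 1/2·sR = 45

10 90 80 45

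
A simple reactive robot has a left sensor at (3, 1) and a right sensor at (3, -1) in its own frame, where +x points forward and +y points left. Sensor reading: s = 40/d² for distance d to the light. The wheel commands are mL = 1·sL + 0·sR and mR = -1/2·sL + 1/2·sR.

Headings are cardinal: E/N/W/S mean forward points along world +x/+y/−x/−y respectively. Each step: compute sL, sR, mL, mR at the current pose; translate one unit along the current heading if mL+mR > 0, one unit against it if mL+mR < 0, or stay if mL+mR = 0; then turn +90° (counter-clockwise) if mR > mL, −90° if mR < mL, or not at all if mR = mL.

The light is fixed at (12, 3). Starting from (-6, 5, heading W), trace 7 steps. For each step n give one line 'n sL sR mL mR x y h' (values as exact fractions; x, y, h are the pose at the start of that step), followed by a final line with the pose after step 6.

0 20/221 4/45 20/221 -8/9945 -6 5 W
1 8/85 40/349 8/85 304/29665 -7 5 N
2 5/34 2/13 5/34 3/884 -7 6 E
3 40/289 40/361 40/289 -1440/104329 -6 6 S
4 20/221 4/45 20/221 -8/9945 -6 5 W
5 8/85 40/349 8/85 304/29665 -7 5 N
6 5/34 2/13 5/34 3/884 -7 6 E
final -6 6 S

n=0: pose=(-6,5,W); sL=20/221, sR=4/45; mL=20/221, mR=-8/9945; mL+mR=892/9945 → advance +1; mR−mL=-908/9945 → turn -1·90°
n=1: pose=(-7,5,N); sL=8/85, sR=40/349; mL=8/85, mR=304/29665; mL+mR=3096/29665 → advance +1; mR−mL=-2488/29665 → turn -1·90°
n=2: pose=(-7,6,E); sL=5/34, sR=2/13; mL=5/34, mR=3/884; mL+mR=133/884 → advance +1; mR−mL=-127/884 → turn -1·90°
n=3: pose=(-6,6,S); sL=40/289, sR=40/361; mL=40/289, mR=-1440/104329; mL+mR=13000/104329 → advance +1; mR−mL=-15880/104329 → turn -1·90°
n=4: pose=(-6,5,W); sL=20/221, sR=4/45; mL=20/221, mR=-8/9945; mL+mR=892/9945 → advance +1; mR−mL=-908/9945 → turn -1·90°
n=5: pose=(-7,5,N); sL=8/85, sR=40/349; mL=8/85, mR=304/29665; mL+mR=3096/29665 → advance +1; mR−mL=-2488/29665 → turn -1·90°
n=6: pose=(-7,6,E); sL=5/34, sR=2/13; mL=5/34, mR=3/884; mL+mR=133/884 → advance +1; mR−mL=-127/884 → turn -1·90°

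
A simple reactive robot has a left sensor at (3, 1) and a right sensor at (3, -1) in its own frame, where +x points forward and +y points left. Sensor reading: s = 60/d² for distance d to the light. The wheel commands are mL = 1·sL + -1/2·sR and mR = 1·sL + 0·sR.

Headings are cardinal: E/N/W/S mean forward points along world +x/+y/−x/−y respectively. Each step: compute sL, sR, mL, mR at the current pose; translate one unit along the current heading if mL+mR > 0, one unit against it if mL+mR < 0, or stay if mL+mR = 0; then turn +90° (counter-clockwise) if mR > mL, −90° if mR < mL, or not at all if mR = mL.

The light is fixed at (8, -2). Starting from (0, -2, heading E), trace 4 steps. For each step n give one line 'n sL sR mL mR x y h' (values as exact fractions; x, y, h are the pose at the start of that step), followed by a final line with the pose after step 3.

0 30/13 30/13 15/13 30/13 0 -2 E
1 60/73 4/3 34/219 60/73 1 -2 N
2 3/5 15/26 81/260 3/5 1 -1 W
3 60/53 12/17 702/901 60/53 0 -1 S
final 0 -2 E

n=0: pose=(0,-2,E); sL=30/13, sR=30/13; mL=15/13, mR=30/13; mL+mR=45/13 → advance +1; mR−mL=15/13 → turn +1·90°
n=1: pose=(1,-2,N); sL=60/73, sR=4/3; mL=34/219, mR=60/73; mL+mR=214/219 → advance +1; mR−mL=2/3 → turn +1·90°
n=2: pose=(1,-1,W); sL=3/5, sR=15/26; mL=81/260, mR=3/5; mL+mR=237/260 → advance +1; mR−mL=15/52 → turn +1·90°
n=3: pose=(0,-1,S); sL=60/53, sR=12/17; mL=702/901, mR=60/53; mL+mR=1722/901 → advance +1; mR−mL=6/17 → turn +1·90°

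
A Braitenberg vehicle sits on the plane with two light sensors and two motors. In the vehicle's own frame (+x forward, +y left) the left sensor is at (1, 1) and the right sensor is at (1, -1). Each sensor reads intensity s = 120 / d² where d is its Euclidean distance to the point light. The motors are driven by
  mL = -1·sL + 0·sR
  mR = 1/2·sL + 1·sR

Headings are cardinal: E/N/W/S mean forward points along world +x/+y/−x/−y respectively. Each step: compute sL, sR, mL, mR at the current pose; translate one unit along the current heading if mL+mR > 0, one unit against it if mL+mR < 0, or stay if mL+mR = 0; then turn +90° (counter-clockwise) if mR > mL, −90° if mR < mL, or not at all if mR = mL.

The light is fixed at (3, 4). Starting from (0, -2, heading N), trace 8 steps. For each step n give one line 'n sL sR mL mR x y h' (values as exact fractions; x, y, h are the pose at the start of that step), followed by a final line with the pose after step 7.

0 120/41 120/29 -120/41 6660/1189 0 -2 N
1 30/13 15/4 -30/13 255/52 0 -1 W
2 8/3 120/61 -8/3 604/183 -1 -1 S
3 60/17 60/29 -60/17 1890/493 -1 -2 E
4 120/41 120/29 -120/41 6660/1189 0 -2 N
5 30/13 15/4 -30/13 255/52 0 -1 W
6 8/3 120/61 -8/3 604/183 -1 -1 S
7 60/17 60/29 -60/17 1890/493 -1 -2 E
final 0 -2 N

n=0: pose=(0,-2,N); sL=120/41, sR=120/29; mL=-120/41, mR=6660/1189; mL+mR=3180/1189 → advance +1; mR−mL=10140/1189 → turn +1·90°
n=1: pose=(0,-1,W); sL=30/13, sR=15/4; mL=-30/13, mR=255/52; mL+mR=135/52 → advance +1; mR−mL=375/52 → turn +1·90°
n=2: pose=(-1,-1,S); sL=8/3, sR=120/61; mL=-8/3, mR=604/183; mL+mR=116/183 → advance +1; mR−mL=364/61 → turn +1·90°
n=3: pose=(-1,-2,E); sL=60/17, sR=60/29; mL=-60/17, mR=1890/493; mL+mR=150/493 → advance +1; mR−mL=3630/493 → turn +1·90°
n=4: pose=(0,-2,N); sL=120/41, sR=120/29; mL=-120/41, mR=6660/1189; mL+mR=3180/1189 → advance +1; mR−mL=10140/1189 → turn +1·90°
n=5: pose=(0,-1,W); sL=30/13, sR=15/4; mL=-30/13, mR=255/52; mL+mR=135/52 → advance +1; mR−mL=375/52 → turn +1·90°
n=6: pose=(-1,-1,S); sL=8/3, sR=120/61; mL=-8/3, mR=604/183; mL+mR=116/183 → advance +1; mR−mL=364/61 → turn +1·90°
n=7: pose=(-1,-2,E); sL=60/17, sR=60/29; mL=-60/17, mR=1890/493; mL+mR=150/493 → advance +1; mR−mL=3630/493 → turn +1·90°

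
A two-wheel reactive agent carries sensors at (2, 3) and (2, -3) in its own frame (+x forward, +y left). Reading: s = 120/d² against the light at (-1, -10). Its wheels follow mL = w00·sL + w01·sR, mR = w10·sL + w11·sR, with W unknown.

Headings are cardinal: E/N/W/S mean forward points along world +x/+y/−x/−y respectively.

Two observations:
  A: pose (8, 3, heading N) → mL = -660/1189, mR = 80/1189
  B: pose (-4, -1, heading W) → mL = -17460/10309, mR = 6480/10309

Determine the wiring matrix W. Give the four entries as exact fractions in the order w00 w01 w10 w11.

-1/2 -1 1/2 -1/2

obs A: pose=(8,3,N) → sL=40/87, sR=40/123, mL=-660/1189, mR=80/1189
obs B: pose=(-4,-1,W) → sL=120/61, sR=120/169, mL=-17460/10309, mR=6480/10309
sensor matrix S = [[40/87, 40/123], [120/61, 120/169]]; det S = -3840000/12257401
solve [mL_A; mL_B] = S·[w00; w01] and [mR_A; mR_B] = S·[w10; w11]:
  w00 = -1/2, w01 = -1, w10 = 1/2, w11 = -1/2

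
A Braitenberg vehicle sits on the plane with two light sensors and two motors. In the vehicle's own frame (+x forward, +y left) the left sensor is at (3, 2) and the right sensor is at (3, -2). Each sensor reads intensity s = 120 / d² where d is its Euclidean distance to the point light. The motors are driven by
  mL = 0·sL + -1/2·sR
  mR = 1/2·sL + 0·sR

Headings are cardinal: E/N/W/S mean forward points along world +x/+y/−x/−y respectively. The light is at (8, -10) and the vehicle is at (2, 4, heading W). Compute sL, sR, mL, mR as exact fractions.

8/15 120/337 -60/337 4/15

left sensor world pos  = (-1, 2); dL² = 225
right sensor world pos = (-1, 6); dR² = 337
sL = 120/225 = 8/15
sR = 120/337 = 120/337
mL = 0·sL + -1/2·sR = -60/337
mR = 1/2·sL + 0·sR = 4/15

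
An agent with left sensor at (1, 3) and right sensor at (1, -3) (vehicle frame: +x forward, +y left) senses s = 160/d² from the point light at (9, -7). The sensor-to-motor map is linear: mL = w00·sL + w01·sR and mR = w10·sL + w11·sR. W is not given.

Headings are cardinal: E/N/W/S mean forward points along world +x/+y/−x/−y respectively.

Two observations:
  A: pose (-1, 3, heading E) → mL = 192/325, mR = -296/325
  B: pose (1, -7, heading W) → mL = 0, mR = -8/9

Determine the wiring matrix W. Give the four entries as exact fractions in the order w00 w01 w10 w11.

-1 1 1/2 -1

obs A: pose=(-1,3,E) → sL=16/25, sR=16/13, mL=192/325, mR=-296/325
obs B: pose=(1,-7,W) → sL=16/9, sR=16/9, mL=0, mR=-8/9
sensor matrix S = [[16/25, 16/13], [16/9, 16/9]]; det S = -1024/975
solve [mL_A; mL_B] = S·[w00; w01] and [mR_A; mR_B] = S·[w10; w11]:
  w00 = -1, w01 = 1, w10 = 1/2, w11 = -1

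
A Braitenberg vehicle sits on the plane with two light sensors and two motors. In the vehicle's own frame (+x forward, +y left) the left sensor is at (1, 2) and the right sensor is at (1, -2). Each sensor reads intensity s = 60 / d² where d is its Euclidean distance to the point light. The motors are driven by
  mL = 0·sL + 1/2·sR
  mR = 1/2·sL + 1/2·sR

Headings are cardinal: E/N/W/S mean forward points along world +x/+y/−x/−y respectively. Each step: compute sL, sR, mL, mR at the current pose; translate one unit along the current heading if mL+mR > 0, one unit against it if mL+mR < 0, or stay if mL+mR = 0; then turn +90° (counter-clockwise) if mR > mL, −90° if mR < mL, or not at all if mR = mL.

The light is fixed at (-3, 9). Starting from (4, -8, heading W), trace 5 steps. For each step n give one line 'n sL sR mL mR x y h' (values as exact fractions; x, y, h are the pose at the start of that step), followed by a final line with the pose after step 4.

n=0: pose=(4,-8,W); sL=60/397, sR=20/87; mL=10/87, mR=6580/34539; mL+mR=10550/34539 → advance +1; mR−mL=30/397 → turn +1·90°
n=1: pose=(3,-8,S); sL=15/97, sR=3/17; mL=3/34, mR=273/1649; mL+mR=837/3298 → advance +1; mR−mL=15/194 → turn +1·90°
n=2: pose=(3,-9,E); sL=12/61, sR=60/449; mL=30/449, mR=4524/27389; mL+mR=6354/27389 → advance +1; mR−mL=6/61 → turn +1·90°
n=3: pose=(4,-9,N); sL=30/157, sR=6/37; mL=3/37, mR=1026/5809; mL+mR=1497/5809 → advance +1; mR−mL=15/157 → turn +1·90°
n=4: pose=(4,-8,W); sL=60/397, sR=20/87; mL=10/87, mR=6580/34539; mL+mR=10550/34539 → advance +1; mR−mL=30/397 → turn +1·90°

0 60/397 20/87 10/87 6580/34539 4 -8 W
1 15/97 3/17 3/34 273/1649 3 -8 S
2 12/61 60/449 30/449 4524/27389 3 -9 E
3 30/157 6/37 3/37 1026/5809 4 -9 N
4 60/397 20/87 10/87 6580/34539 4 -8 W
final 3 -8 S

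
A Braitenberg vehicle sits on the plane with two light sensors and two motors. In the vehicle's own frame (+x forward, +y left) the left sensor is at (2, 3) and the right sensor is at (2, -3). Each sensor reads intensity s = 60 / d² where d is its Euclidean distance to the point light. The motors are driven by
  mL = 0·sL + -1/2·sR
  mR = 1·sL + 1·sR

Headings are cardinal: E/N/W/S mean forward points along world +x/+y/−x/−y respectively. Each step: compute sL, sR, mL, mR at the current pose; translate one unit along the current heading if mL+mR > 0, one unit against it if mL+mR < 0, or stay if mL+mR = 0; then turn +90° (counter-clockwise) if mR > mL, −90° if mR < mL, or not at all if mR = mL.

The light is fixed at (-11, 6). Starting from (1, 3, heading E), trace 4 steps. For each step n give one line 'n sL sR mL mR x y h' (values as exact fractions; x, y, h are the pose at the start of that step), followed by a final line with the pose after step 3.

0 15/49 15/58 -15/116 1605/2842 1 3 E
1 60/101 60/257 -30/257 21480/25957 2 3 N
2 30/73 30/61 -15/61 4020/4453 2 4 W
3 60/241 60/97 -30/97 20280/23377 1 4 S
final 1 3 E

n=0: pose=(1,3,E); sL=15/49, sR=15/58; mL=-15/116, mR=1605/2842; mL+mR=2475/5684 → advance +1; mR−mL=3945/5684 → turn +1·90°
n=1: pose=(2,3,N); sL=60/101, sR=60/257; mL=-30/257, mR=21480/25957; mL+mR=18450/25957 → advance +1; mR−mL=24510/25957 → turn +1·90°
n=2: pose=(2,4,W); sL=30/73, sR=30/61; mL=-15/61, mR=4020/4453; mL+mR=2925/4453 → advance +1; mR−mL=5115/4453 → turn +1·90°
n=3: pose=(1,4,S); sL=60/241, sR=60/97; mL=-30/97, mR=20280/23377; mL+mR=13050/23377 → advance +1; mR−mL=27510/23377 → turn +1·90°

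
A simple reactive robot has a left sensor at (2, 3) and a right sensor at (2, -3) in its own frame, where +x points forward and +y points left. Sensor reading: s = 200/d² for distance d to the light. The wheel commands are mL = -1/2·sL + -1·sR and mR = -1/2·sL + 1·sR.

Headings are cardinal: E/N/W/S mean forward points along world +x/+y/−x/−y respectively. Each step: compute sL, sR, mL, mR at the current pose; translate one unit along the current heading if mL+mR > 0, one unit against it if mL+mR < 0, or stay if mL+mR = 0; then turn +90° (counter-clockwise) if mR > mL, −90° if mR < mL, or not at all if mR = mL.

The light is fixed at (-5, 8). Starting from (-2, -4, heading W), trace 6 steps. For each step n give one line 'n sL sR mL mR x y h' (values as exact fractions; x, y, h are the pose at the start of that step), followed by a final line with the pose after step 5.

0 100/113 100/41 -13350/4633 9250/4633 -2 -4 W
1 40/49 200/197 -13740/9653 5860/9653 -1 -4 S
2 2 25/29 -54/29 -4/29 -1 -3 E
3 200/81 200/117 -3100/1053 500/1053 -2 -3 N
4 100/113 100/41 -13350/4633 9250/4633 -2 -4 W
5 40/49 200/197 -13740/9653 5860/9653 -1 -4 S
final -1 -3 E

n=0: pose=(-2,-4,W); sL=100/113, sR=100/41; mL=-13350/4633, mR=9250/4633; mL+mR=-100/113 → advance -1; mR−mL=200/41 → turn +1·90°
n=1: pose=(-1,-4,S); sL=40/49, sR=200/197; mL=-13740/9653, mR=5860/9653; mL+mR=-40/49 → advance -1; mR−mL=400/197 → turn +1·90°
n=2: pose=(-1,-3,E); sL=2, sR=25/29; mL=-54/29, mR=-4/29; mL+mR=-2 → advance -1; mR−mL=50/29 → turn +1·90°
n=3: pose=(-2,-3,N); sL=200/81, sR=200/117; mL=-3100/1053, mR=500/1053; mL+mR=-200/81 → advance -1; mR−mL=400/117 → turn +1·90°
n=4: pose=(-2,-4,W); sL=100/113, sR=100/41; mL=-13350/4633, mR=9250/4633; mL+mR=-100/113 → advance -1; mR−mL=200/41 → turn +1·90°
n=5: pose=(-1,-4,S); sL=40/49, sR=200/197; mL=-13740/9653, mR=5860/9653; mL+mR=-40/49 → advance -1; mR−mL=400/197 → turn +1·90°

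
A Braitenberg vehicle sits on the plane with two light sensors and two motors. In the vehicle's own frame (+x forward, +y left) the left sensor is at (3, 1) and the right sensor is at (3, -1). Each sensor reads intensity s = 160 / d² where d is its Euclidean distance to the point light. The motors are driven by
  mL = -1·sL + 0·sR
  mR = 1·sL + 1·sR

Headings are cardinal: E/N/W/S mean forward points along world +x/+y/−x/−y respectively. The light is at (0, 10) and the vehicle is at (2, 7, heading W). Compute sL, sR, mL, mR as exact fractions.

160/17 32 -160/17 704/17

left sensor world pos  = (-1, 6); dL² = 17
right sensor world pos = (-1, 8); dR² = 5
sL = 160/17 = 160/17
sR = 160/5 = 32
mL = -1·sL + 0·sR = -160/17
mR = 1·sL + 1·sR = 704/17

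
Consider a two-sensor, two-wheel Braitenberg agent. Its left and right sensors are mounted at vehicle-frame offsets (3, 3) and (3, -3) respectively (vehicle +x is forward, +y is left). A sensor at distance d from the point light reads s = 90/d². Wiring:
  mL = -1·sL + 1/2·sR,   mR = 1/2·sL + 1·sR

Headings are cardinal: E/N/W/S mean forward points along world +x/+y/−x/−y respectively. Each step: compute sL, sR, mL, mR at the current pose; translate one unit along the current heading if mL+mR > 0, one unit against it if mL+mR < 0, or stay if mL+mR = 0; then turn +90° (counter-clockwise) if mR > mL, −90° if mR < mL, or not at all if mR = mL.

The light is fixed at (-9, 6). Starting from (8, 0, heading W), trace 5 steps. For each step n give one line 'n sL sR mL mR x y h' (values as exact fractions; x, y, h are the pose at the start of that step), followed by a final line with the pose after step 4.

0 90/277 18/41 -1197/11357 6831/11357 8 0 W
1 45/221 9/25 -261/11050 5103/11050 7 0 S
2 90/377 90/461 -24525/173797 54675/173797 7 -1 E
3 45/106 45/208 -6975/22048 4725/11024 8 -1 N
4 90/277 18/41 -1197/11357 6831/11357 8 0 W
final 7 0 S

n=0: pose=(8,0,W); sL=90/277, sR=18/41; mL=-1197/11357, mR=6831/11357; mL+mR=5634/11357 → advance +1; mR−mL=8028/11357 → turn +1·90°
n=1: pose=(7,0,S); sL=45/221, sR=9/25; mL=-261/11050, mR=5103/11050; mL+mR=2421/5525 → advance +1; mR−mL=2682/5525 → turn +1·90°
n=2: pose=(7,-1,E); sL=90/377, sR=90/461; mL=-24525/173797, mR=54675/173797; mL+mR=30150/173797 → advance +1; mR−mL=79200/173797 → turn +1·90°
n=3: pose=(8,-1,N); sL=45/106, sR=45/208; mL=-6975/22048, mR=4725/11024; mL+mR=2475/22048 → advance +1; mR−mL=16425/22048 → turn +1·90°
n=4: pose=(8,0,W); sL=90/277, sR=18/41; mL=-1197/11357, mR=6831/11357; mL+mR=5634/11357 → advance +1; mR−mL=8028/11357 → turn +1·90°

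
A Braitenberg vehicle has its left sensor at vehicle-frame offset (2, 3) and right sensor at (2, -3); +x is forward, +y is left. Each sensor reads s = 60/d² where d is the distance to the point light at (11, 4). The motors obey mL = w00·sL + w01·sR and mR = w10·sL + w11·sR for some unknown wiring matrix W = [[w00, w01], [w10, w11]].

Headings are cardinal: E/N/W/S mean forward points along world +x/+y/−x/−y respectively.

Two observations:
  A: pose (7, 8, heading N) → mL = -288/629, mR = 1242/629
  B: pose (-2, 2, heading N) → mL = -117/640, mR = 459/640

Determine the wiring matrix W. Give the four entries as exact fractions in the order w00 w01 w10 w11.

1/2 -1/2 1/2 1

obs A: pose=(7,8,N) → sL=12/17, sR=60/37, mL=-288/629, mR=1242/629
obs B: pose=(-2,2,N) → sL=15/64, sR=3/5, mL=-117/640, mR=459/640
sensor matrix S = [[12/17, 60/37], [15/64, 3/5]]; det S = 2187/50320
solve [mL_A; mL_B] = S·[w00; w01] and [mR_A; mR_B] = S·[w10; w11]:
  w00 = 1/2, w01 = -1/2, w10 = 1/2, w11 = 1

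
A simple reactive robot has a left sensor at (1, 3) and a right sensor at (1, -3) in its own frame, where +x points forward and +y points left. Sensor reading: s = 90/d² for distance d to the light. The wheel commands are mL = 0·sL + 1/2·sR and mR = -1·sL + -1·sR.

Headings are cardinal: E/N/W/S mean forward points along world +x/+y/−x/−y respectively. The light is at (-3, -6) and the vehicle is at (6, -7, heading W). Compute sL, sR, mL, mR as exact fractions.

left sensor world pos  = (5, -10); dL² = 80
right sensor world pos = (5, -4); dR² = 68
sL = 90/80 = 9/8
sR = 90/68 = 45/34
mL = 0·sL + 1/2·sR = 45/68
mR = -1·sL + -1·sR = -333/136

9/8 45/34 45/68 -333/136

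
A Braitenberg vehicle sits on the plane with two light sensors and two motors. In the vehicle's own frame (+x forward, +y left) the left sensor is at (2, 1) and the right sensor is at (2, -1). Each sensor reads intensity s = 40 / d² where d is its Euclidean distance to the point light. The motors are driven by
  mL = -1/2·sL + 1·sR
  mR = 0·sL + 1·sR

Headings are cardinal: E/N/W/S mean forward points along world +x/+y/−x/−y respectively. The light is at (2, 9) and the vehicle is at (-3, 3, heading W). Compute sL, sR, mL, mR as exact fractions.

20/49 20/37 610/1813 20/37

left sensor world pos  = (-5, 2); dL² = 98
right sensor world pos = (-5, 4); dR² = 74
sL = 40/98 = 20/49
sR = 40/74 = 20/37
mL = -1/2·sL + 1·sR = 610/1813
mR = 0·sL + 1·sR = 20/37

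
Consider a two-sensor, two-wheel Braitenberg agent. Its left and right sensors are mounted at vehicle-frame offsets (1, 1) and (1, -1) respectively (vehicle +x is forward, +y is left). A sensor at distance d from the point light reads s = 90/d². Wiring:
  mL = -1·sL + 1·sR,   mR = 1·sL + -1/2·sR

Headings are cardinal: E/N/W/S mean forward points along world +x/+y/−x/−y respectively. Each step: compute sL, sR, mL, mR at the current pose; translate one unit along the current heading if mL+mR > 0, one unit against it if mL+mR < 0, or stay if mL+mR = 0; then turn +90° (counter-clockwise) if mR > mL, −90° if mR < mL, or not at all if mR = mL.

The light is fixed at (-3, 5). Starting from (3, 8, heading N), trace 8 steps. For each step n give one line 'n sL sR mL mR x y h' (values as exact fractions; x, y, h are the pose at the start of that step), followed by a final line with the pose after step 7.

n=0: pose=(3,8,N); sL=90/41, sR=18/13; mL=-432/533, mR=801/533; mL+mR=9/13 → advance +1; mR−mL=1233/533 → turn +1·90°
n=1: pose=(3,9,W); sL=45/17, sR=9/5; mL=-72/85, mR=297/170; mL+mR=9/10 → advance +1; mR−mL=441/170 → turn +1·90°
n=2: pose=(2,9,S); sL=2, sR=18/5; mL=8/5, mR=1/5; mL+mR=9/5 → advance +1; mR−mL=-7/5 → turn -1·90°
n=3: pose=(2,8,W); sL=9/2, sR=45/16; mL=-27/16, mR=99/32; mL+mR=45/32 → advance +1; mR−mL=153/32 → turn +1·90°
n=4: pose=(1,8,S); sL=90/29, sR=90/13; mL=1440/377, mR=-135/377; mL+mR=45/13 → advance +1; mR−mL=-1575/377 → turn -1·90°
n=5: pose=(1,7,W); sL=9, sR=5; mL=-4, mR=13/2; mL+mR=5/2 → advance +1; mR−mL=21/2 → turn +1·90°
n=6: pose=(0,7,S); sL=90/17, sR=18; mL=216/17, mR=-63/17; mL+mR=9 → advance +1; mR−mL=-279/17 → turn -1·90°
n=7: pose=(0,6,W); sL=45/2, sR=45/4; mL=-45/4, mR=135/8; mL+mR=45/8 → advance +1; mR−mL=225/8 → turn +1·90°

0 90/41 18/13 -432/533 801/533 3 8 N
1 45/17 9/5 -72/85 297/170 3 9 W
2 2 18/5 8/5 1/5 2 9 S
3 9/2 45/16 -27/16 99/32 2 8 W
4 90/29 90/13 1440/377 -135/377 1 8 S
5 9 5 -4 13/2 1 7 W
6 90/17 18 216/17 -63/17 0 7 S
7 45/2 45/4 -45/4 135/8 0 6 W
final -1 6 S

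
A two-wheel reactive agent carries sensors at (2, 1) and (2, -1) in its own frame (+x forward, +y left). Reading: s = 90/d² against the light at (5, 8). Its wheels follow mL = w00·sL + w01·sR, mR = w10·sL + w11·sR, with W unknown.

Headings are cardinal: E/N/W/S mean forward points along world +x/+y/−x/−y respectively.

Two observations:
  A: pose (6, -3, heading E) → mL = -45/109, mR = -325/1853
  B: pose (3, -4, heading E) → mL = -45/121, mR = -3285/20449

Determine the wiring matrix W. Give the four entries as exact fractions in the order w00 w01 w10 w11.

-1/2 0 1/2 -1

obs A: pose=(6,-3,E) → sL=90/109, sR=10/17, mL=-45/109, mR=-325/1853
obs B: pose=(3,-4,E) → sL=90/121, sR=90/169, mL=-45/121, mR=-3285/20449
sensor matrix S = [[90/109, 10/17], [90/121, 90/169]]; det S = 82800/37891997
solve [mL_A; mL_B] = S·[w00; w01] and [mR_A; mR_B] = S·[w10; w11]:
  w00 = -1/2, w01 = 0, w10 = 1/2, w11 = -1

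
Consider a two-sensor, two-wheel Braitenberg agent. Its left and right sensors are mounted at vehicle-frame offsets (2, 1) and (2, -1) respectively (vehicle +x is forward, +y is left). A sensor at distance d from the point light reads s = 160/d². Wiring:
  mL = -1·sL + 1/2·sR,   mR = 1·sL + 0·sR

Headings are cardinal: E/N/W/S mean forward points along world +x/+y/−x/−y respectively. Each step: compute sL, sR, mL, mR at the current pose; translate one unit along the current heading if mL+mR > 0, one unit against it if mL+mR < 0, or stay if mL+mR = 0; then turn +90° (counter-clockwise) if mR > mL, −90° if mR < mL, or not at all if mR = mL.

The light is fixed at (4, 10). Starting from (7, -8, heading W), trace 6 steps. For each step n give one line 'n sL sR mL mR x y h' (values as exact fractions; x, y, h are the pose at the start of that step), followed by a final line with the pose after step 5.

0 80/181 16/29 -872/5249 80/181 7 -8 W
1 160/409 160/401 -31440/164009 160/409 6 -8 S
2 8/17 5/13 -123/442 8/17 6 -9 E
3 160/293 32/61 -5072/17873 160/293 7 -9 N
4 80/181 16/29 -872/5249 80/181 7 -8 W
5 160/409 160/401 -31440/164009 160/409 6 -8 S
final 6 -9 E

n=0: pose=(7,-8,W); sL=80/181, sR=16/29; mL=-872/5249, mR=80/181; mL+mR=8/29 → advance +1; mR−mL=3192/5249 → turn +1·90°
n=1: pose=(6,-8,S); sL=160/409, sR=160/401; mL=-31440/164009, mR=160/409; mL+mR=80/401 → advance +1; mR−mL=95600/164009 → turn +1·90°
n=2: pose=(6,-9,E); sL=8/17, sR=5/13; mL=-123/442, mR=8/17; mL+mR=5/26 → advance +1; mR−mL=331/442 → turn +1·90°
n=3: pose=(7,-9,N); sL=160/293, sR=32/61; mL=-5072/17873, mR=160/293; mL+mR=16/61 → advance +1; mR−mL=14832/17873 → turn +1·90°
n=4: pose=(7,-8,W); sL=80/181, sR=16/29; mL=-872/5249, mR=80/181; mL+mR=8/29 → advance +1; mR−mL=3192/5249 → turn +1·90°
n=5: pose=(6,-8,S); sL=160/409, sR=160/401; mL=-31440/164009, mR=160/409; mL+mR=80/401 → advance +1; mR−mL=95600/164009 → turn +1·90°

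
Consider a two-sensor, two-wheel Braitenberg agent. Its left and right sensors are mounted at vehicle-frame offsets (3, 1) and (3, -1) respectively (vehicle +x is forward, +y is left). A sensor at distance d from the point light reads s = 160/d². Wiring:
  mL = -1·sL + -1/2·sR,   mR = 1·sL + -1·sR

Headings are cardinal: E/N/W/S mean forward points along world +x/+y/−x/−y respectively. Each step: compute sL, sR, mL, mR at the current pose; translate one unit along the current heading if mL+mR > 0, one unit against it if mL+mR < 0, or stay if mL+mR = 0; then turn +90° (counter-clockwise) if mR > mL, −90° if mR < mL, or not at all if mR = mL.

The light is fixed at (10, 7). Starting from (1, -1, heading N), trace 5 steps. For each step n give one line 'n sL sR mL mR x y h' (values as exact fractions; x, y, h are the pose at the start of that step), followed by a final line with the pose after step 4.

n=0: pose=(1,-1,N); sL=32/25, sR=160/89; mL=-4848/2225, mR=-1152/2225; mL+mR=-240/89 → advance -1; mR−mL=3696/2225 → turn +1·90°
n=1: pose=(1,-2,W); sL=40/61, sR=10/13; mL=-825/793, mR=-90/793; mL+mR=-15/13 → advance -1; mR−mL=735/793 → turn +1·90°
n=2: pose=(2,-2,S); sL=160/193, sR=32/45; mL=-10288/8685, mR=1024/8685; mL+mR=-16/15 → advance -1; mR−mL=11312/8685 → turn +1·90°
n=3: pose=(2,-1,E); sL=80/37, sR=80/53; mL=-5720/1961, mR=1280/1961; mL+mR=-120/53 → advance -1; mR−mL=7000/1961 → turn +1·90°
n=4: pose=(1,-1,N); sL=32/25, sR=160/89; mL=-4848/2225, mR=-1152/2225; mL+mR=-240/89 → advance -1; mR−mL=3696/2225 → turn +1·90°

0 32/25 160/89 -4848/2225 -1152/2225 1 -1 N
1 40/61 10/13 -825/793 -90/793 1 -2 W
2 160/193 32/45 -10288/8685 1024/8685 2 -2 S
3 80/37 80/53 -5720/1961 1280/1961 2 -1 E
4 32/25 160/89 -4848/2225 -1152/2225 1 -1 N
final 1 -2 W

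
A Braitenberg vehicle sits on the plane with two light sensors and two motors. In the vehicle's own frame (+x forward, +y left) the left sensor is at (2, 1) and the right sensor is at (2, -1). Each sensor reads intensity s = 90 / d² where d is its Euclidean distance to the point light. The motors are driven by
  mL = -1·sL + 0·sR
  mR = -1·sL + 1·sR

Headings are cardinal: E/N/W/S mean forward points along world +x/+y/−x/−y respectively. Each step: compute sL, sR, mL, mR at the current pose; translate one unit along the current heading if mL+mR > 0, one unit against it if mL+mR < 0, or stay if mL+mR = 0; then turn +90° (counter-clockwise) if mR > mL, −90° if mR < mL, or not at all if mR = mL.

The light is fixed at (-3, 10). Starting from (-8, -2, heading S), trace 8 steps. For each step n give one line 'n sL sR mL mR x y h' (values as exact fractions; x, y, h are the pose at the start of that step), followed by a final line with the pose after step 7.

n=0: pose=(-8,-2,S); sL=45/106, sR=45/116; mL=-45/106, mR=-225/6148; mL+mR=-2835/6148 → advance -1; mR−mL=45/116 → turn +1·90°
n=1: pose=(-8,-1,E); sL=90/109, sR=10/17; mL=-90/109, mR=-440/1853; mL+mR=-1970/1853 → advance -1; mR−mL=10/17 → turn +1·90°
n=2: pose=(-9,-1,N); sL=9/13, sR=45/53; mL=-9/13, mR=108/689; mL+mR=-369/689 → advance -1; mR−mL=45/53 → turn +1·90°
n=3: pose=(-9,-2,W); sL=90/233, sR=18/37; mL=-90/233, mR=864/8621; mL+mR=-2466/8621 → advance -1; mR−mL=18/37 → turn +1·90°
n=4: pose=(-8,-2,S); sL=45/106, sR=45/116; mL=-45/106, mR=-225/6148; mL+mR=-2835/6148 → advance -1; mR−mL=45/116 → turn +1·90°
n=5: pose=(-8,-1,E); sL=90/109, sR=10/17; mL=-90/109, mR=-440/1853; mL+mR=-1970/1853 → advance -1; mR−mL=10/17 → turn +1·90°
n=6: pose=(-9,-1,N); sL=9/13, sR=45/53; mL=-9/13, mR=108/689; mL+mR=-369/689 → advance -1; mR−mL=45/53 → turn +1·90°
n=7: pose=(-9,-2,W); sL=90/233, sR=18/37; mL=-90/233, mR=864/8621; mL+mR=-2466/8621 → advance -1; mR−mL=18/37 → turn +1·90°

0 45/106 45/116 -45/106 -225/6148 -8 -2 S
1 90/109 10/17 -90/109 -440/1853 -8 -1 E
2 9/13 45/53 -9/13 108/689 -9 -1 N
3 90/233 18/37 -90/233 864/8621 -9 -2 W
4 45/106 45/116 -45/106 -225/6148 -8 -2 S
5 90/109 10/17 -90/109 -440/1853 -8 -1 E
6 9/13 45/53 -9/13 108/689 -9 -1 N
7 90/233 18/37 -90/233 864/8621 -9 -2 W
final -8 -2 S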